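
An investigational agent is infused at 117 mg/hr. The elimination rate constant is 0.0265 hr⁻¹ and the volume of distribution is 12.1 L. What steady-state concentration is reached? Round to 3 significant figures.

CL = k · V = 0.0265 × 12.1 = 0.3206 L/hr
Css = rate / CL = 117 / 0.3206 ≈ 365 µg/mL

365 µg/mL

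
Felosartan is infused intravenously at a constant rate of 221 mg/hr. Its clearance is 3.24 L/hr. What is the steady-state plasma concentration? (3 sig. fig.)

Css = infusion rate / CL = 221 / 3.24 ≈ 68.2 mg/L

68.2 mg/L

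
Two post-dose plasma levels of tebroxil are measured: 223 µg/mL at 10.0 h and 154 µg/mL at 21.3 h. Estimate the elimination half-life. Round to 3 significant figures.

21.2 hours

k = ln(C₁/C₂) / (t₂ − t₁) = ln(223/154) / (21.3 − 10.0)
  = 0.3702 / 11.30 = 0.03276 h⁻¹
t½ = ln 2 / k = ln 2 / 0.03276 ≈ 21.2 hours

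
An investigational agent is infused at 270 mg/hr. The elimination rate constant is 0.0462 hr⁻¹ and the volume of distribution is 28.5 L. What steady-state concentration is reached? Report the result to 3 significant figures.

CL = k · V = 0.0462 × 28.5 = 1.317 L/hr
Css = rate / CL = 270 / 1.317 ≈ 205 µg/mL

205 µg/mL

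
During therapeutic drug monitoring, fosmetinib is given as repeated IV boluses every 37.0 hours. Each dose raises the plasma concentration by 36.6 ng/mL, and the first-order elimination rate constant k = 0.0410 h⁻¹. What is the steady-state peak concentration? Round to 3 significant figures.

Fraction remaining after one interval: e^(−kτ) = e^(−0.04100 × 37.0) = 0.2194
R = 1 / (1 − 0.2194) = 1.281
Css,max = 36.6 × 1.281 ≈ 46.9 ng/mL

46.9 ng/mL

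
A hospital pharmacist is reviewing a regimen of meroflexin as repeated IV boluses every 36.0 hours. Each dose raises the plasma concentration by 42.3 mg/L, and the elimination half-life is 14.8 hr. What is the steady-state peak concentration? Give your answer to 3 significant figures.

51.9 mg/L

k = ln 2 / 14.8 = 0.04683 hr⁻¹
Fraction remaining after one interval: e^(−kτ) = e^(−0.04683 × 36.0) = 0.1853
R = 1 / (1 − 0.1853) = 1.227
Css,max = 42.3 × 1.227 ≈ 51.9 mg/L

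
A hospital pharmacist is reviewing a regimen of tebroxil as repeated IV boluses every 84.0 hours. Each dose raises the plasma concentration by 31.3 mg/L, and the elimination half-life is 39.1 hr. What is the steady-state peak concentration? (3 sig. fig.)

k = ln 2 / 39.1 = 0.01773 hr⁻¹
Fraction remaining after one interval: e^(−kτ) = e^(−0.01773 × 84.0) = 0.2256
R = 1 / (1 − 0.2256) = 1.291
Css,max = 31.3 × 1.291 ≈ 40.4 mg/L

40.4 mg/L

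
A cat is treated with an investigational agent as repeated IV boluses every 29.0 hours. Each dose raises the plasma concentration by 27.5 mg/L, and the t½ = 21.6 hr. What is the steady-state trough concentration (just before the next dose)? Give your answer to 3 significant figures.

k = ln 2 / 21.6 = 0.03209 hr⁻¹
Fraction remaining after one interval: e^(−kτ) = e^(−0.03209 × 29.0) = 0.3943
R = 1 / (1 − 0.3943) = 1.651
Css,max = 27.5 × 1.651 = 45.40 mg/L
Css,min = Css,max × e^(−kτ) = 45.40 × 0.3943 ≈ 17.9 mg/L

17.9 mg/L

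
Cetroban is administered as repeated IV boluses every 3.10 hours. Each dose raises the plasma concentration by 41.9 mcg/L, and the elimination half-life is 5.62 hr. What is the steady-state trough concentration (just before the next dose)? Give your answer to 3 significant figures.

90.0 mcg/L

k = ln 2 / 5.62 = 0.1233 hr⁻¹
Fraction remaining after one interval: e^(−kτ) = e^(−0.1233 × 3.10) = 0.6823
R = 1 / (1 − 0.6823) = 3.147
Css,max = 41.9 × 3.147 = 131.9 mcg/L
Css,min = Css,max × e^(−kτ) = 131.9 × 0.6823 ≈ 90.0 mcg/L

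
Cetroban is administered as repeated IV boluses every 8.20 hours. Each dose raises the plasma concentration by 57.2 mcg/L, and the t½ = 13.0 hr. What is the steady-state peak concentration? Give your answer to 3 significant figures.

k = ln 2 / 13.0 = 0.05332 hr⁻¹
Fraction remaining after one interval: e^(−kτ) = e^(−0.05332 × 8.20) = 0.6458
R = 1 / (1 − 0.6458) = 2.824
Css,max = 57.2 × 2.824 ≈ 162 mcg/L

162 mcg/L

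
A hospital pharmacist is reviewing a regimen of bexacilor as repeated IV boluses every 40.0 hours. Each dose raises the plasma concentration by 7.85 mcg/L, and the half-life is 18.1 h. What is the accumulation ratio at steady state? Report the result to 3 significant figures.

k = ln 2 / 18.1 = 0.03830 h⁻¹
Fraction remaining after one interval: e^(−kτ) = e^(−0.03830 × 40.0) = 0.2161
R = 1 / (1 − 0.2161) = 1 / 0.7839 ≈ 1.28

1.28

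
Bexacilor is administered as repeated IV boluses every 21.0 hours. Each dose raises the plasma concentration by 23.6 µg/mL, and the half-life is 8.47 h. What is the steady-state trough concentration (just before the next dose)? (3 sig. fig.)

5.16 µg/mL

k = ln 2 / 8.47 = 0.08184 h⁻¹
Fraction remaining after one interval: e^(−kτ) = e^(−0.08184 × 21.0) = 0.1793
R = 1 / (1 − 0.1793) = 1.219
Css,max = 23.6 × 1.219 = 28.76 µg/mL
Css,min = Css,max × e^(−kτ) = 28.76 × 0.1793 ≈ 5.16 µg/mL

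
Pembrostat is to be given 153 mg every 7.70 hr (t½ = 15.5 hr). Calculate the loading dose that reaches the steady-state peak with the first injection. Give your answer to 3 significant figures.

k = ln 2 / 15.5 = 0.04472 hr⁻¹
Accumulation ratio R = 1 / (1 − e^(−kτ)) = 1 / (1 − e^(−0.04472×7.70)) = 1 / (1 − 0.7087) = 3.433
Loading dose = maintenance dose × R = 153 × 3.433 ≈ 525 mg

525 mg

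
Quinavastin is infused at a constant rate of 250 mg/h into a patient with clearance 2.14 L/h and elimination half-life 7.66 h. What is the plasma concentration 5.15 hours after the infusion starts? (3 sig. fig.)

Css = rate / CL = 250 / 2.14 = 116.8 mg/L
k = ln 2 / 7.66 = 0.09049 h⁻¹
C(t) = Css (1 − e^(−kt)) = 116.8 × (1 − e^(−0.4660)) = 116.8 × 0.3725 ≈ 43.5 mg/L

43.5 mg/L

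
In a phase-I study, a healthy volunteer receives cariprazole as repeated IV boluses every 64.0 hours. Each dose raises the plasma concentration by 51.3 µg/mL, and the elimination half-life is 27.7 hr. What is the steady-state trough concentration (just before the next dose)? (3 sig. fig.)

k = ln 2 / 27.7 = 0.02502 hr⁻¹
Fraction remaining after one interval: e^(−kτ) = e^(−0.02502 × 64.0) = 0.2016
R = 1 / (1 − 0.2016) = 1.252
Css,max = 51.3 × 1.252 = 64.25 µg/mL
Css,min = Css,max × e^(−kτ) = 64.25 × 0.2016 ≈ 13.0 µg/mL

13.0 µg/mL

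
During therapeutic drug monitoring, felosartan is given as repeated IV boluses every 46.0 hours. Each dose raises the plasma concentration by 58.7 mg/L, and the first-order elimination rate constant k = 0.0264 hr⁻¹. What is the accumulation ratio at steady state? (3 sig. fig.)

Fraction remaining after one interval: e^(−kτ) = e^(−0.02640 × 46.0) = 0.2969
R = 1 / (1 − 0.2969) = 1 / 0.7031 ≈ 1.42

1.42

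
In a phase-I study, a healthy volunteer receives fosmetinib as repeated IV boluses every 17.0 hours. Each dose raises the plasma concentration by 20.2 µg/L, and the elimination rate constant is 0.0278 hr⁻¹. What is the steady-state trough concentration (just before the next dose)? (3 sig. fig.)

33.4 µg/L

Fraction remaining after one interval: e^(−kτ) = e^(−0.02780 × 17.0) = 0.6234
R = 1 / (1 − 0.6234) = 2.655
Css,max = 20.2 × 2.655 = 53.63 µg/L
Css,min = Css,max × e^(−kτ) = 53.63 × 0.6234 ≈ 33.4 µg/L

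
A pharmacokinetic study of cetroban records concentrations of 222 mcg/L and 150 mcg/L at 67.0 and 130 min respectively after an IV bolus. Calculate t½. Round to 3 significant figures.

111 minutes

k = ln(C₁/C₂) / (t₂ − t₁) = ln(222/150) / (130 − 67.0)
  = 0.3920 / 63.00 = 0.006223 min⁻¹
t½ = ln 2 / k = ln 2 / 0.006223 ≈ 111 minutes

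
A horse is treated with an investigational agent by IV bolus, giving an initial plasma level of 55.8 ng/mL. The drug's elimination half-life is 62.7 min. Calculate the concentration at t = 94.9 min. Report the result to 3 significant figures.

19.5 ng/mL

k = ln 2 / 62.7 = 0.01105 min⁻¹
C(t) = C₀ e^(−kt) = 55.8 × e^(−0.01105 × 94.9) = 55.8 × e^(−1.049) = 55.8 × 0.3502 ≈ 19.5 ng/mL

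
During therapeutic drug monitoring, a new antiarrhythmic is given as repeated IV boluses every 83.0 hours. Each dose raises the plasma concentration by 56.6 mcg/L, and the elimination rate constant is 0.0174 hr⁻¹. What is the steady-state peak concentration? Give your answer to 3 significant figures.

Fraction remaining after one interval: e^(−kτ) = e^(−0.01740 × 83.0) = 0.2359
R = 1 / (1 − 0.2359) = 1.309
Css,max = 56.6 × 1.309 ≈ 74.1 mcg/L

74.1 mcg/L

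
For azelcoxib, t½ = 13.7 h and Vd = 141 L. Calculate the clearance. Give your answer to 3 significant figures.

7.13 L/h

k = ln 2 / t½ = ln 2 / 13.7 = 0.05059 h⁻¹
CL = k · V = 0.05059 × 141 ≈ 7.13 L/h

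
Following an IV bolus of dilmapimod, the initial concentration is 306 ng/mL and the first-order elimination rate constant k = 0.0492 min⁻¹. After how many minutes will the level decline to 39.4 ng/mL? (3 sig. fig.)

41.7 minutes

C(t) = C₀ e^(−kt)  ⇒  t = ln(C₀/C) / k
t = ln(306/39.4) / 0.04920 = 2.050 / 0.04920 ≈ 41.7 minutes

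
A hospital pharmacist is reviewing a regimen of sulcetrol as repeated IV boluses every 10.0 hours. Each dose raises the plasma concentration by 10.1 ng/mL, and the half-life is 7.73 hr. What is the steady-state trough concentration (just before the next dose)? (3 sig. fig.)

k = ln 2 / 7.73 = 0.08967 hr⁻¹
Fraction remaining after one interval: e^(−kτ) = e^(−0.08967 × 10.0) = 0.4079
R = 1 / (1 − 0.4079) = 1.689
Css,max = 10.1 × 1.689 = 17.06 ng/mL
Css,min = Css,max × e^(−kτ) = 17.06 × 0.4079 ≈ 6.96 ng/mL

6.96 ng/mL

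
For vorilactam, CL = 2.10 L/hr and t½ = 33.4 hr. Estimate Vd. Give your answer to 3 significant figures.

101 L

k = ln 2 / t½ = ln 2 / 33.4 = 0.02075 hr⁻¹
V = CL / k = 2.10 / 0.02075 ≈ 101 L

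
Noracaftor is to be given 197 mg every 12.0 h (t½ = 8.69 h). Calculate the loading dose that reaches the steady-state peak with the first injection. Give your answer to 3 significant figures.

k = ln 2 / 8.69 = 0.07976 h⁻¹
Accumulation ratio R = 1 / (1 − e^(−kτ)) = 1 / (1 − e^(−0.07976×12.0)) = 1 / (1 − 0.3840) = 1.623
Loading dose = maintenance dose × R = 197 × 1.623 ≈ 320 mg

320 mg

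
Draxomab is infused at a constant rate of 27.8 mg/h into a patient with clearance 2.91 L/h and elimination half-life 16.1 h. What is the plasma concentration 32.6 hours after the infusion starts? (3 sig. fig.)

7.21 mg/L

Css = rate / CL = 27.8 / 2.91 = 9.553 mg/L
k = ln 2 / 16.1 = 0.04305 h⁻¹
C(t) = Css (1 − e^(−kt)) = 9.553 × (1 − e^(−1.404)) = 9.553 × 0.7543 ≈ 7.21 mg/L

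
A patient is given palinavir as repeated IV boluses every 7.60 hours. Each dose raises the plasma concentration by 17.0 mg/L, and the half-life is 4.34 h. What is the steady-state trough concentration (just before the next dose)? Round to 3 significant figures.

k = ln 2 / 4.34 = 0.1597 h⁻¹
Fraction remaining after one interval: e^(−kτ) = e^(−0.1597 × 7.60) = 0.2971
R = 1 / (1 − 0.2971) = 1.423
Css,max = 17.0 × 1.423 = 24.18 mg/L
Css,min = Css,max × e^(−kτ) = 24.18 × 0.2971 ≈ 7.18 mg/L

7.18 mg/L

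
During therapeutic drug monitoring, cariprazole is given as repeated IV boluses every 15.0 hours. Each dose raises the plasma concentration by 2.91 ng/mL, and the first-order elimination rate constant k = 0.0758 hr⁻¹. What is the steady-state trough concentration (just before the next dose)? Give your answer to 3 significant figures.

1.37 ng/mL

Fraction remaining after one interval: e^(−kτ) = e^(−0.07580 × 15.0) = 0.3208
R = 1 / (1 − 0.3208) = 1.472
Css,max = 2.91 × 1.472 = 4.284 ng/mL
Css,min = Css,max × e^(−kτ) = 4.284 × 0.3208 ≈ 1.37 ng/mL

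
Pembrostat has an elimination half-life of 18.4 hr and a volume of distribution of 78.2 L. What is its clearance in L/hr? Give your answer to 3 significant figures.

2.95 L/hr

k = ln 2 / t½ = ln 2 / 18.4 = 0.03767 hr⁻¹
CL = k · V = 0.03767 × 78.2 ≈ 2.95 L/hr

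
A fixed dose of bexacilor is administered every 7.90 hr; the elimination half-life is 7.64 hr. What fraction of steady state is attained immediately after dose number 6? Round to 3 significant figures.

0.986

k = ln 2 / 7.64 = 0.09073 hr⁻¹
f_n = 1 − e^(−nkτ) = 1 − e^(−6 × 0.09073 × 7.90) = 1 − e^(−4.300) = 1 − 0.01356 ≈ 0.986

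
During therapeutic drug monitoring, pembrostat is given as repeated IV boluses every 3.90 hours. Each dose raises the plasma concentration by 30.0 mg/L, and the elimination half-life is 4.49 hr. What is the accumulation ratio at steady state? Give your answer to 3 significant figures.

k = ln 2 / 4.49 = 0.1544 hr⁻¹
Fraction remaining after one interval: e^(−kτ) = e^(−0.1544 × 3.90) = 0.5477
R = 1 / (1 − 0.5477) = 1 / 0.4523 ≈ 2.21

2.21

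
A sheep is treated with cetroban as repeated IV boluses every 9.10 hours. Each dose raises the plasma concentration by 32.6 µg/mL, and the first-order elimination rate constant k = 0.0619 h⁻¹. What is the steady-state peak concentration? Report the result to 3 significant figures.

75.7 µg/mL

Fraction remaining after one interval: e^(−kτ) = e^(−0.06190 × 9.10) = 0.5693
R = 1 / (1 − 0.5693) = 2.322
Css,max = 32.6 × 2.322 ≈ 75.7 µg/mL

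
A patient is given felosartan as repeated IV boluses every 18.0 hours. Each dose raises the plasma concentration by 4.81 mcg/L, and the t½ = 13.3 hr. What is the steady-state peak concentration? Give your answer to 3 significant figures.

k = ln 2 / 13.3 = 0.05212 hr⁻¹
Fraction remaining after one interval: e^(−kτ) = e^(−0.05212 × 18.0) = 0.3914
R = 1 / (1 − 0.3914) = 1.643
Css,max = 4.81 × 1.643 ≈ 7.90 mcg/L

7.90 mcg/L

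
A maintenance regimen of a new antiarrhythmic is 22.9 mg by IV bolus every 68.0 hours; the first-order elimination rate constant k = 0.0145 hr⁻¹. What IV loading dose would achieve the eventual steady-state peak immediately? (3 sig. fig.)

Accumulation ratio R = 1 / (1 − e^(−kτ)) = 1 / (1 − e^(−0.01450×68.0)) = 1 / (1 − 0.3731) = 1.595
Loading dose = maintenance dose × R = 22.9 × 1.595 ≈ 36.5 mg

36.5 mg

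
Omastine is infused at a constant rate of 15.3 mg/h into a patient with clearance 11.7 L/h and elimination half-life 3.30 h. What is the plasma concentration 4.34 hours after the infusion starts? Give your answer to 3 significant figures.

Css = rate / CL = 15.3 / 11.7 = 1.308 mg/L
k = ln 2 / 3.30 = 0.2100 h⁻¹
C(t) = Css (1 − e^(−kt)) = 1.308 × (1 − e^(−0.9116)) = 1.308 × 0.5981 ≈ 0.782 mg/L

0.782 mg/L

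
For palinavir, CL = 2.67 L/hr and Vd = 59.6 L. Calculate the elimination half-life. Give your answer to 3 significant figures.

15.5 hours

k = CL / V = 2.67 / 59.6 = 0.04480 hr⁻¹
t½ = ln 2 / k = ln 2 / 0.04480 ≈ 15.5 hours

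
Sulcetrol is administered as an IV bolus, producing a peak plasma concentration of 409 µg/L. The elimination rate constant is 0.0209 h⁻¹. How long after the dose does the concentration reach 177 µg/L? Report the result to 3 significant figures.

C(t) = C₀ e^(−kt)  ⇒  t = ln(C₀/C) / k
t = ln(409/177) / 0.02090 = 0.8376 / 0.02090 ≈ 40.1 hours

40.1 hours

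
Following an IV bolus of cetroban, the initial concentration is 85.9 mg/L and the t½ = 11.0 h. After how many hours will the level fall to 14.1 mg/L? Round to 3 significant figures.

28.7 hours

k = ln 2 / 11.0 = 0.06301 h⁻¹
C(t) = C₀ e^(−kt)  ⇒  t = ln(C₀/C) / k
t = ln(85.9/14.1) / 0.06301 = 1.807 / 0.06301 ≈ 28.7 hours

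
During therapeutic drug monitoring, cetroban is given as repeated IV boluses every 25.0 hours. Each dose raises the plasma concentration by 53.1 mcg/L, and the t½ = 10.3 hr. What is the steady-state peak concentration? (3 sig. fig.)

65.2 mcg/L

k = ln 2 / 10.3 = 0.06730 hr⁻¹
Fraction remaining after one interval: e^(−kτ) = e^(−0.06730 × 25.0) = 0.1859
R = 1 / (1 − 0.1859) = 1.228
Css,max = 53.1 × 1.228 ≈ 65.2 mcg/L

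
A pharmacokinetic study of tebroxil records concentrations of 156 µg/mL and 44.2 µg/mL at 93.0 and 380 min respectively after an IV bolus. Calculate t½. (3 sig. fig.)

158 minutes

k = ln(C₁/C₂) / (t₂ − t₁) = ln(156/44.2) / (380 − 93.0)
  = 1.261 / 287.0 = 0.004394 min⁻¹
t½ = ln 2 / k = ln 2 / 0.004394 ≈ 158 minutes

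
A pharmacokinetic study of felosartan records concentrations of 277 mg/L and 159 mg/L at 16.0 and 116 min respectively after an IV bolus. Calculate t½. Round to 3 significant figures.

k = ln(C₁/C₂) / (t₂ − t₁) = ln(277/159) / (116 − 16.0)
  = 0.5551 / 100.0 = 0.005551 min⁻¹
t½ = ln 2 / k = ln 2 / 0.005551 ≈ 125 minutes

125 minutes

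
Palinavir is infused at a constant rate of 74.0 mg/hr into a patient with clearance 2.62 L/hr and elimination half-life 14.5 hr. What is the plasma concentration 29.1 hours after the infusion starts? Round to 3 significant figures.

Css = rate / CL = 74.0 / 2.62 = 28.24 µg/mL
k = ln 2 / 14.5 = 0.04780 hr⁻¹
C(t) = Css (1 − e^(−kt)) = 28.24 × (1 − e^(−1.391)) = 28.24 × 0.7512 ≈ 21.2 µg/mL

21.2 µg/mL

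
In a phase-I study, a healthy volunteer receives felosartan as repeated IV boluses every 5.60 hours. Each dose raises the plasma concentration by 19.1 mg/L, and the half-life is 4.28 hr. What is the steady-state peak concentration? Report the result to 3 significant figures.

k = ln 2 / 4.28 = 0.1620 hr⁻¹
Fraction remaining after one interval: e^(−kτ) = e^(−0.1620 × 5.60) = 0.4038
R = 1 / (1 − 0.4038) = 1.677
Css,max = 19.1 × 1.677 ≈ 32.0 mg/L

32.0 mg/L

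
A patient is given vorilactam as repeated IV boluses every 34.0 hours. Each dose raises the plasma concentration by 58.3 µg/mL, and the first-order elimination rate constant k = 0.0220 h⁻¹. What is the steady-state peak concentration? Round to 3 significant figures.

111 µg/mL

Fraction remaining after one interval: e^(−kτ) = e^(−0.02200 × 34.0) = 0.4733
R = 1 / (1 − 0.4733) = 1.899
Css,max = 58.3 × 1.899 ≈ 111 µg/mL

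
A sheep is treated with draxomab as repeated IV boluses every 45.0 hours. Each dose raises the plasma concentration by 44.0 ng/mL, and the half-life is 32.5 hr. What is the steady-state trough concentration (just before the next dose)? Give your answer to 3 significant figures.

k = ln 2 / 32.5 = 0.02133 hr⁻¹
Fraction remaining after one interval: e^(−kτ) = e^(−0.02133 × 45.0) = 0.3830
R = 1 / (1 − 0.3830) = 1.621
Css,max = 44.0 × 1.621 = 71.31 ng/mL
Css,min = Css,max × e^(−kτ) = 71.31 × 0.3830 ≈ 27.3 ng/mL

27.3 ng/mL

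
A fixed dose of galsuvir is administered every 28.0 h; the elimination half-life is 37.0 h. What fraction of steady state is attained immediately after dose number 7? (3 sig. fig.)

0.975

k = ln 2 / 37.0 = 0.01873 h⁻¹
f_n = 1 − e^(−nkτ) = 1 − e^(−7 × 0.01873 × 28.0) = 1 − e^(−3.672) = 1 − 0.02543 ≈ 0.975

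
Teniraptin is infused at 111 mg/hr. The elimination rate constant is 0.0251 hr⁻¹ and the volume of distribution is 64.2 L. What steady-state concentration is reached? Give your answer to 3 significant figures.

68.9 µg/mL

CL = k · V = 0.0251 × 64.2 = 1.611 L/hr
Css = rate / CL = 111 / 1.611 ≈ 68.9 µg/mL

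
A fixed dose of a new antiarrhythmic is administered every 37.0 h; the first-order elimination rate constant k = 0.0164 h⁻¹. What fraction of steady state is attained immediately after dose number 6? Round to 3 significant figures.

f_n = 1 − e^(−nkτ) = 1 − e^(−6 × 0.01640 × 37.0) = 1 − e^(−3.641) = 1 − 0.02623 ≈ 0.974

0.974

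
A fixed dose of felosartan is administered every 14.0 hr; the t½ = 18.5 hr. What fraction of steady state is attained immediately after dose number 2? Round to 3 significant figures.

k = ln 2 / 18.5 = 0.03747 hr⁻¹
f_n = 1 − e^(−nkτ) = 1 − e^(−2 × 0.03747 × 14.0) = 1 − e^(−1.049) = 1 − 0.3503 ≈ 0.650

0.650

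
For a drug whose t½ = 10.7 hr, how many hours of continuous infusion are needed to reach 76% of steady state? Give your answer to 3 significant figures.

22.0 hours

k = ln 2 / 10.7 = 0.06478 hr⁻¹
f = 1 − e^(−kt)  ⇒  t = −ln(1 − f) / k
t = −ln(1 − 0.76) / 0.06478 = 1.427 / 0.06478 ≈ 22.0 hours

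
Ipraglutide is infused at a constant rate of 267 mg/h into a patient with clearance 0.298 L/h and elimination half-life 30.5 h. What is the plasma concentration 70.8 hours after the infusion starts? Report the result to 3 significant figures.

Css = rate / CL = 267 / 0.298 = 896.0 µg/mL
k = ln 2 / 30.5 = 0.02273 h⁻¹
C(t) = Css (1 − e^(−kt)) = 896.0 × (1 − e^(−1.609)) = 896.0 × 0.7999 ≈ 717 µg/mL

717 µg/mL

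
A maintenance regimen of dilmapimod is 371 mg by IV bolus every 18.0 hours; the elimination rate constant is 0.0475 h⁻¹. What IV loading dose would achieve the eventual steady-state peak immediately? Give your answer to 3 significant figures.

646 mg

Accumulation ratio R = 1 / (1 − e^(−kτ)) = 1 / (1 − e^(−0.04750×18.0)) = 1 / (1 − 0.4253) = 1.740
Loading dose = maintenance dose × R = 371 × 1.740 ≈ 646 mg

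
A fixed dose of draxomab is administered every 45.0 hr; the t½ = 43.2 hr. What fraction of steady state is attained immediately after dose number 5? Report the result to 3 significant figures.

k = ln 2 / 43.2 = 0.01605 hr⁻¹
f_n = 1 − e^(−nkτ) = 1 − e^(−5 × 0.01605 × 45.0) = 1 − e^(−3.610) = 1 − 0.02705 ≈ 0.973

0.973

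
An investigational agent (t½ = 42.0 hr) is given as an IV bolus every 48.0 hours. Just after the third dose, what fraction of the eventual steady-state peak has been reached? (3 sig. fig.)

k = ln 2 / 42.0 = 0.01650 hr⁻¹
f_n = 1 − e^(−nkτ) = 1 − e^(−3 × 0.01650 × 48.0) = 1 − e^(−2.377) = 1 − 0.09287 ≈ 0.907

0.907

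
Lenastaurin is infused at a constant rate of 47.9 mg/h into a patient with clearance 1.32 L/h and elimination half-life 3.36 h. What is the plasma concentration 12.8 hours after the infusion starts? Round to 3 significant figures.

33.7 µg/mL

Css = rate / CL = 47.9 / 1.32 = 36.29 µg/mL
k = ln 2 / 3.36 = 0.2063 h⁻¹
C(t) = Css (1 − e^(−kt)) = 36.29 × (1 − e^(−2.641)) = 36.29 × 0.9287 ≈ 33.7 µg/mL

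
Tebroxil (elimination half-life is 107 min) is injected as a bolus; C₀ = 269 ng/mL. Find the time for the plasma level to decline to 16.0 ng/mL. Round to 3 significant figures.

k = ln 2 / 107 = 0.006478 min⁻¹
C(t) = C₀ e^(−kt)  ⇒  t = ln(C₀/C) / k
t = ln(269/16.0) / 0.006478 = 2.822 / 0.006478 ≈ 436 minutes

436 minutes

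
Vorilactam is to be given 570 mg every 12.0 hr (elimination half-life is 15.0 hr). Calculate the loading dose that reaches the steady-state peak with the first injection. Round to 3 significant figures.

1340 mg

k = ln 2 / 15.0 = 0.04621 hr⁻¹
Accumulation ratio R = 1 / (1 − e^(−kτ)) = 1 / (1 − e^(−0.04621×12.0)) = 1 / (1 − 0.5743) = 2.349
Loading dose = maintenance dose × R = 570 × 2.349 ≈ 1340 mg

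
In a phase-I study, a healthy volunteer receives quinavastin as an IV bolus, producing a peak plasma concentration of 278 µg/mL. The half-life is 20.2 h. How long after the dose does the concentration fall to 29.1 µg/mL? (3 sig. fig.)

k = ln 2 / 20.2 = 0.03431 h⁻¹
C(t) = C₀ e^(−kt)  ⇒  t = ln(C₀/C) / k
t = ln(278/29.1) / 0.03431 = 2.257 / 0.03431 ≈ 65.8 hours

65.8 hours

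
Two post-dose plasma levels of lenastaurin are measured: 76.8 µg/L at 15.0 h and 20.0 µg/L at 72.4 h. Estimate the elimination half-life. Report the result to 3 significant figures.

k = ln(C₁/C₂) / (t₂ − t₁) = ln(76.8/20.0) / (72.4 − 15.0)
  = 1.345 / 57.40 = 0.02344 h⁻¹
t½ = ln 2 / k = ln 2 / 0.02344 ≈ 29.6 hours

29.6 hours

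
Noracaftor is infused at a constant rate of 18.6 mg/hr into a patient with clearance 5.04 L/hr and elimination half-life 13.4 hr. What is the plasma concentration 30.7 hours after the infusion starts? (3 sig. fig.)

2.94 µg/mL

Css = rate / CL = 18.6 / 5.04 = 3.690 µg/mL
k = ln 2 / 13.4 = 0.05173 hr⁻¹
C(t) = Css (1 − e^(−kt)) = 3.690 × (1 − e^(−1.588)) = 3.690 × 0.7957 ≈ 2.94 µg/mL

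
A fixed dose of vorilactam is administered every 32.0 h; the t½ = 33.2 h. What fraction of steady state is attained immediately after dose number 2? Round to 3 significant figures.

k = ln 2 / 33.2 = 0.02088 h⁻¹
f_n = 1 − e^(−nkτ) = 1 − e^(−2 × 0.02088 × 32.0) = 1 − e^(−1.336) = 1 − 0.2628 ≈ 0.737

0.737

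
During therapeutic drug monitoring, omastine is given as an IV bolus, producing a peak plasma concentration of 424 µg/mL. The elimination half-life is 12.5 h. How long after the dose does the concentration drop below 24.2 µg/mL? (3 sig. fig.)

51.6 hours

k = ln 2 / 12.5 = 0.05545 h⁻¹
C(t) = C₀ e^(−kt)  ⇒  t = ln(C₀/C) / k
t = ln(424/24.2) / 0.05545 = 2.863 / 0.05545 ≈ 51.6 hours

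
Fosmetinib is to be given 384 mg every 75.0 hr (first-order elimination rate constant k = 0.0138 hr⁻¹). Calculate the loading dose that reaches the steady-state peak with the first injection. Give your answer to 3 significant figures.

596 mg

Accumulation ratio R = 1 / (1 − e^(−kτ)) = 1 / (1 − e^(−0.01380×75.0)) = 1 / (1 − 0.3552) = 1.551
Loading dose = maintenance dose × R = 384 × 1.551 ≈ 596 mg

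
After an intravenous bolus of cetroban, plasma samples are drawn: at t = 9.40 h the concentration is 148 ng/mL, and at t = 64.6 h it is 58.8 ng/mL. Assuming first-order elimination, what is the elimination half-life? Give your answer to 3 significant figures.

41.5 hours

k = ln(C₁/C₂) / (t₂ − t₁) = ln(148/58.8) / (64.6 − 9.40)
  = 0.9231 / 55.20 = 0.01672 h⁻¹
t½ = ln 2 / k = ln 2 / 0.01672 ≈ 41.5 hours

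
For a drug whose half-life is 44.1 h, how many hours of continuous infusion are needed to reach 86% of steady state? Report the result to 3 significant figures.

k = ln 2 / 44.1 = 0.01572 h⁻¹
f = 1 − e^(−kt)  ⇒  t = −ln(1 − f) / k
t = −ln(1 − 0.86) / 0.01572 = 1.966 / 0.01572 ≈ 125 hours

125 hours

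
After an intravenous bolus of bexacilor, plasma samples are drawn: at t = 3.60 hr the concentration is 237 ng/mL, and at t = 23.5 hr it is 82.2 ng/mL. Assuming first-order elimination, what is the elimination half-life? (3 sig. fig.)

13.0 hours

k = ln(C₁/C₂) / (t₂ − t₁) = ln(237/82.2) / (23.5 − 3.60)
  = 1.059 / 19.90 = 0.05321 hr⁻¹
t½ = ln 2 / k = ln 2 / 0.05321 ≈ 13.0 hours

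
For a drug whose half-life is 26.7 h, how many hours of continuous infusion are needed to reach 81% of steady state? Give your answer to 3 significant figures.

64.0 hours

k = ln 2 / 26.7 = 0.02596 h⁻¹
f = 1 − e^(−kt)  ⇒  t = −ln(1 − f) / k
t = −ln(1 − 0.81) / 0.02596 = 1.661 / 0.02596 ≈ 64.0 hours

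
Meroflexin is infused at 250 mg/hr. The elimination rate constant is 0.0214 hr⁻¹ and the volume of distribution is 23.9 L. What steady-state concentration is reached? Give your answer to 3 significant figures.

489 µg/mL

CL = k · V = 0.0214 × 23.9 = 0.5115 L/hr
Css = rate / CL = 250 / 0.5115 ≈ 489 µg/mL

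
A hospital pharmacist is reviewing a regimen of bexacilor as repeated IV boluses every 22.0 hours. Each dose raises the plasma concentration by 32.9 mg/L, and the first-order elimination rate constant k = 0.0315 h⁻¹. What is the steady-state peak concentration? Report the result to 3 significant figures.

65.8 mg/L

Fraction remaining after one interval: e^(−kτ) = e^(−0.03150 × 22.0) = 0.5001
R = 1 / (1 − 0.5001) = 2.000
Css,max = 32.9 × 2.000 ≈ 65.8 mg/L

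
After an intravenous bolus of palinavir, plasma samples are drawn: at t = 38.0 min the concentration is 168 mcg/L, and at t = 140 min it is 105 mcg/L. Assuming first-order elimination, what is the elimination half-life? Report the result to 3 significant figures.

k = ln(C₁/C₂) / (t₂ − t₁) = ln(168/105) / (140 − 38.0)
  = 0.4700 / 102.0 = 0.004608 min⁻¹
t½ = ln 2 / k = ln 2 / 0.004608 ≈ 150 minutes

150 minutes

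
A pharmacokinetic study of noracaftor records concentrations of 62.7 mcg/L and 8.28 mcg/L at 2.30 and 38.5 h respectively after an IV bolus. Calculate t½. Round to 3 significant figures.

12.4 hours

k = ln(C₁/C₂) / (t₂ − t₁) = ln(62.7/8.28) / (38.5 − 2.30)
  = 2.025 / 36.20 = 0.05593 h⁻¹
t½ = ln 2 / k = ln 2 / 0.05593 ≈ 12.4 hours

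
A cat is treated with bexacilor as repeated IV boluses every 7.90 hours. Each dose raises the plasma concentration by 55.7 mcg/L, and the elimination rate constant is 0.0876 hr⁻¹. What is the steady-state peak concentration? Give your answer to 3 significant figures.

Fraction remaining after one interval: e^(−kτ) = e^(−0.08760 × 7.90) = 0.5006
R = 1 / (1 − 0.5006) = 2.002
Css,max = 55.7 × 2.002 ≈ 112 mcg/L

112 mcg/L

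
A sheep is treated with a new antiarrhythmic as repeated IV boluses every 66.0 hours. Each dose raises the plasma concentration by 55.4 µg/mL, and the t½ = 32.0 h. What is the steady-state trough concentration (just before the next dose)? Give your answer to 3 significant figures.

k = ln 2 / 32.0 = 0.02166 h⁻¹
Fraction remaining after one interval: e^(−kτ) = e^(−0.02166 × 66.0) = 0.2394
R = 1 / (1 − 0.2394) = 1.315
Css,max = 55.4 × 1.315 = 72.84 µg/mL
Css,min = Css,max × e^(−kτ) = 72.84 × 0.2394 ≈ 17.4 µg/mL

17.4 µg/mL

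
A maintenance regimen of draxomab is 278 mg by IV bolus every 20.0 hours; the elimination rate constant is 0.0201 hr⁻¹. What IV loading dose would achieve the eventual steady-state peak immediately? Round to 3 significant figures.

Accumulation ratio R = 1 / (1 − e^(−kτ)) = 1 / (1 − e^(−0.02010×20.0)) = 1 / (1 − 0.6690) = 3.021
Loading dose = maintenance dose × R = 278 × 3.021 ≈ 840 mg

840 mg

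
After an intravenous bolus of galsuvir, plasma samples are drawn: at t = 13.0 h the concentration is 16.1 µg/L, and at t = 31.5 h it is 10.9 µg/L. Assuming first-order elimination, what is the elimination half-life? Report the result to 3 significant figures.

32.9 hours

k = ln(C₁/C₂) / (t₂ − t₁) = ln(16.1/10.9) / (31.5 − 13.0)
  = 0.3901 / 18.50 = 0.02108 h⁻¹
t½ = ln 2 / k = ln 2 / 0.02108 ≈ 32.9 hours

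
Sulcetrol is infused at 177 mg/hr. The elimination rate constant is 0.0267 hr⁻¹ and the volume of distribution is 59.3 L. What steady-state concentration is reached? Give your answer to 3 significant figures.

CL = k · V = 0.0267 × 59.3 = 1.583 L/hr
Css = rate / CL = 177 / 1.583 ≈ 112 µg/mL

112 µg/mL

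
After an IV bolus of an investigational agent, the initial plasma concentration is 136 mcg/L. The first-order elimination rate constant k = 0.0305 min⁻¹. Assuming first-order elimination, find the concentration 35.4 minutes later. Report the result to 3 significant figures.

46.2 mcg/L

C(t) = C₀ e^(−kt) = 136 × e^(−0.03050 × 35.4) = 136 × e^(−1.080) = 136 × 0.3397 ≈ 46.2 mcg/L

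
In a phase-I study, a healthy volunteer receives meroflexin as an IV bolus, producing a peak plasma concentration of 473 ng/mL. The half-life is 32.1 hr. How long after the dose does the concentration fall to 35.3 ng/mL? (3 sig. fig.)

k = ln 2 / 32.1 = 0.02159 hr⁻¹
C(t) = C₀ e^(−kt)  ⇒  t = ln(C₀/C) / k
t = ln(473/35.3) / 0.02159 = 2.595 / 0.02159 ≈ 120 hours

120 hours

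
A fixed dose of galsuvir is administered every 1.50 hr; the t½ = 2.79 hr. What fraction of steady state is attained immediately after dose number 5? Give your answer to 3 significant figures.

k = ln 2 / 2.79 = 0.2484 hr⁻¹
f_n = 1 − e^(−nkτ) = 1 − e^(−5 × 0.2484 × 1.50) = 1 − e^(−1.863) = 1 − 0.1552 ≈ 0.845

0.845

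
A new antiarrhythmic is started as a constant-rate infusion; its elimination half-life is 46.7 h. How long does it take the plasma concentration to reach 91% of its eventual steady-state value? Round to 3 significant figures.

k = ln 2 / 46.7 = 0.01484 h⁻¹
f = 1 − e^(−kt)  ⇒  t = −ln(1 − f) / k
t = −ln(1 − 0.91) / 0.01484 = 2.408 / 0.01484 ≈ 162 hours

162 hours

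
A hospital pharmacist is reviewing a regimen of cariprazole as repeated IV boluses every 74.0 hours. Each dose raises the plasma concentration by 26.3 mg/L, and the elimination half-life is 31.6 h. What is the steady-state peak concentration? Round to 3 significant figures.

k = ln 2 / 31.6 = 0.02194 h⁻¹
Fraction remaining after one interval: e^(−kτ) = e^(−0.02194 × 74.0) = 0.1973
R = 1 / (1 − 0.1973) = 1.246
Css,max = 26.3 × 1.246 ≈ 32.8 mg/L

32.8 mg/L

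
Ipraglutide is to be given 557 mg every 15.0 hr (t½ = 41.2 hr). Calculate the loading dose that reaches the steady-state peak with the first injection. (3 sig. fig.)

2500 mg

k = ln 2 / 41.2 = 0.01682 hr⁻¹
Accumulation ratio R = 1 / (1 − e^(−kτ)) = 1 / (1 − e^(−0.01682×15.0)) = 1 / (1 − 0.7770) = 4.484
Loading dose = maintenance dose × R = 557 × 4.484 ≈ 2500 mg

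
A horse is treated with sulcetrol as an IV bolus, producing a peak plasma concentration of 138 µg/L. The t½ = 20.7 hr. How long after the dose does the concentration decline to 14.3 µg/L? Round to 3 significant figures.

k = ln 2 / 20.7 = 0.03349 hr⁻¹
C(t) = C₀ e^(−kt)  ⇒  t = ln(C₀/C) / k
t = ln(138/14.3) / 0.03349 = 2.267 / 0.03349 ≈ 67.7 hours

67.7 hours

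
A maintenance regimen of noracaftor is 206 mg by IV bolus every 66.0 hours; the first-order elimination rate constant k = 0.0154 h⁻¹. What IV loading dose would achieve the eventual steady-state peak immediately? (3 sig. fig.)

323 mg

Accumulation ratio R = 1 / (1 − e^(−kτ)) = 1 / (1 − e^(−0.01540×66.0)) = 1 / (1 − 0.3619) = 1.567
Loading dose = maintenance dose × R = 206 × 1.567 ≈ 323 mg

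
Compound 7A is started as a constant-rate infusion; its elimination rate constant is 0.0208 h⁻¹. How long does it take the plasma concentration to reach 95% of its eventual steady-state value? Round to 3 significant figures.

f = 1 − e^(−kt)  ⇒  t = −ln(1 − f) / k
t = −ln(1 − 0.95) / 0.02080 = 2.996 / 0.02080 ≈ 144 hours

144 hours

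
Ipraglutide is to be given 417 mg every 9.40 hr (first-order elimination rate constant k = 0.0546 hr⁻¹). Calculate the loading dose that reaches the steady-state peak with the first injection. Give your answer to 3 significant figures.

Accumulation ratio R = 1 / (1 − e^(−kτ)) = 1 / (1 − e^(−0.05460×9.40)) = 1 / (1 − 0.5986) = 2.491
Loading dose = maintenance dose × R = 417 × 2.491 ≈ 1040 mg

1040 mg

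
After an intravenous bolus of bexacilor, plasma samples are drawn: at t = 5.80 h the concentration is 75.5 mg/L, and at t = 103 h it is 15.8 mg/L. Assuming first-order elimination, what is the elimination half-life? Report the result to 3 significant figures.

43.1 hours

k = ln(C₁/C₂) / (t₂ − t₁) = ln(75.5/15.8) / (103 − 5.80)
  = 1.564 / 97.20 = 0.01609 h⁻¹
t½ = ln 2 / k = ln 2 / 0.01609 ≈ 43.1 hours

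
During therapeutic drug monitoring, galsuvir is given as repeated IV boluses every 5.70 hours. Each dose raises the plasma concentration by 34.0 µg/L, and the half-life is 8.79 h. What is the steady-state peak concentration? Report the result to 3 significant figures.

k = ln 2 / 8.79 = 0.07886 h⁻¹
Fraction remaining after one interval: e^(−kτ) = e^(−0.07886 × 5.70) = 0.6380
R = 1 / (1 − 0.6380) = 2.762
Css,max = 34.0 × 2.762 ≈ 93.9 µg/L

93.9 µg/L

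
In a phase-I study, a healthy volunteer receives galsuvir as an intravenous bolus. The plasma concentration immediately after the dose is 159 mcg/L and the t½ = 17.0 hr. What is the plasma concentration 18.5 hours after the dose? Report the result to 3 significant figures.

k = ln 2 / 17.0 = 0.04077 hr⁻¹
18.5 hr is 1.088 half-lives, so C = 159 × (1/2)^1.088 = 159 × 0.4703 ≈ 74.8 mcg/L

74.8 mcg/L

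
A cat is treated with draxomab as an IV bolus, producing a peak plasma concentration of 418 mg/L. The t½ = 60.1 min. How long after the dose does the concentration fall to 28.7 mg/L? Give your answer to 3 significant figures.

k = ln 2 / 60.1 = 0.01153 min⁻¹
C(t) = C₀ e^(−kt)  ⇒  t = ln(C₀/C) / k
t = ln(418/28.7) / 0.01153 = 2.679 / 0.01153 ≈ 232 minutes

232 minutes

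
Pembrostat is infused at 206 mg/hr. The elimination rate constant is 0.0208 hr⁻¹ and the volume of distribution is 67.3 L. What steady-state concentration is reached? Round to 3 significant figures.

147 mg/L

CL = k · V = 0.0208 × 67.3 = 1.400 L/hr
Css = rate / CL = 206 / 1.400 ≈ 147 mg/L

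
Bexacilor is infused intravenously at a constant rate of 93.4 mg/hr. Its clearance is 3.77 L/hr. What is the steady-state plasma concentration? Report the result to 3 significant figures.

24.8 µg/mL

Css = infusion rate / CL = 93.4 / 3.77 ≈ 24.8 µg/mL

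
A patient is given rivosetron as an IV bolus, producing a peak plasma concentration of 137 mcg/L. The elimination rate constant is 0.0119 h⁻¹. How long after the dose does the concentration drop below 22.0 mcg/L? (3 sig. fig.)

154 hours

C(t) = C₀ e^(−kt)  ⇒  t = ln(C₀/C) / k
t = ln(137/22.0) / 0.01190 = 1.829 / 0.01190 ≈ 154 hours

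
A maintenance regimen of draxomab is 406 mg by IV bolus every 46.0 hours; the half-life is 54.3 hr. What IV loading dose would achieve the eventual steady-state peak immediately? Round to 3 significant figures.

914 mg

k = ln 2 / 54.3 = 0.01277 hr⁻¹
Accumulation ratio R = 1 / (1 − e^(−kτ)) = 1 / (1 − e^(−0.01277×46.0)) = 1 / (1 − 0.5559) = 2.252
Loading dose = maintenance dose × R = 406 × 2.252 ≈ 914 mg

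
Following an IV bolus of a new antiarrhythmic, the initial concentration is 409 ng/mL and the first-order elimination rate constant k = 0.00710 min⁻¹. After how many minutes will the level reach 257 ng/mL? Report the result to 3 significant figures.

C(t) = C₀ e^(−kt)  ⇒  t = ln(C₀/C) / k
t = ln(409/257) / 0.007100 = 0.4646 / 0.007100 ≈ 65.4 minutes

65.4 minutes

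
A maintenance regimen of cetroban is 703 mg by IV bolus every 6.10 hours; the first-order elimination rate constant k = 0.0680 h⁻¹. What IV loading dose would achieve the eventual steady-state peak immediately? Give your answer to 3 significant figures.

Accumulation ratio R = 1 / (1 − e^(−kτ)) = 1 / (1 − e^(−0.06800×6.10)) = 1 / (1 − 0.6605) = 2.945
Loading dose = maintenance dose × R = 703 × 2.945 ≈ 2070 mg

2070 mg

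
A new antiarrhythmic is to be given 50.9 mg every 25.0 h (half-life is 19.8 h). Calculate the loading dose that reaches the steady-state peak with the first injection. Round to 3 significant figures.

k = ln 2 / 19.8 = 0.03501 h⁻¹
Accumulation ratio R = 1 / (1 − e^(−kτ)) = 1 / (1 − e^(−0.03501×25.0)) = 1 / (1 − 0.4168) = 1.715
Loading dose = maintenance dose × R = 50.9 × 1.715 ≈ 87.3 mg

87.3 mg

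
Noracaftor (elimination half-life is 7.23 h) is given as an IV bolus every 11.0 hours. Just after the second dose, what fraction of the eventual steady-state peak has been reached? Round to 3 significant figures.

0.879

k = ln 2 / 7.23 = 0.09587 h⁻¹
f_n = 1 − e^(−nkτ) = 1 − e^(−2 × 0.09587 × 11.0) = 1 − e^(−2.109) = 1 − 0.1213 ≈ 0.879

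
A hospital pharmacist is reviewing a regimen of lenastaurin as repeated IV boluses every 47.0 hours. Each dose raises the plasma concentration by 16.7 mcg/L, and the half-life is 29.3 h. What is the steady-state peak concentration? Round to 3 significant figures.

k = ln 2 / 29.3 = 0.02366 h⁻¹
Fraction remaining after one interval: e^(−kτ) = e^(−0.02366 × 47.0) = 0.3289
R = 1 / (1 − 0.3289) = 1.490
Css,max = 16.7 × 1.490 ≈ 24.9 mcg/L

24.9 mcg/L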